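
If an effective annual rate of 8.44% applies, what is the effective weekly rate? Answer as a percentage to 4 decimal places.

The per-week rate i satisfies (1 + i)^52 = 1 + 0.0844.
i = 1.0844^(1/52) − 1 = 0.0015594 = 0.1559%.

0.1559%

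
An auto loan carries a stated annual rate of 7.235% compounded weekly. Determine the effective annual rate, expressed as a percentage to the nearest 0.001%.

7.498%

EAR = (1 + 0.07235/52)^52 − 1.
= 1.074977 − 1 = 7.498%.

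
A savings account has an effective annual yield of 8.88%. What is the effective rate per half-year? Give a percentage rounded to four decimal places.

The per-half-year rate i satisfies (1 + i)^2 = 1 + 0.0888.
i = 1.0888^(1/2) − 1 = 0.0434558 = 4.3456%.

4.3456%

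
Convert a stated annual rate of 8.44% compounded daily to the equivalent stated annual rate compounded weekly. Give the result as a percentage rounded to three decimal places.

8.446%

EAR = (1 + 0.0844/365)^365 − 1 = 0.088053.
Solve (1 + r/52)^52 = 1.088053: r/52 = 1.088053^(1/52) − 1 = 0.001624, so r = 0.084459 = 8.446%.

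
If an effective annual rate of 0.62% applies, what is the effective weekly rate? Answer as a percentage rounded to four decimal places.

0.0119%

The per-week rate i satisfies (1 + i)^52 = 1 + 0.0062.
i = 1.0062^(1/52) − 1 = 0.0001189 = 0.0119%.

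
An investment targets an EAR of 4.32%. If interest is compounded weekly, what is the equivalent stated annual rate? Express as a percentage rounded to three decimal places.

(1 + r/52)^52 − 1 = 0.0432, so 1 + r/52 = 1.0432^(1/52).
r/52 = 0.000814, so r = 0.042310 = 4.231%.

4.231%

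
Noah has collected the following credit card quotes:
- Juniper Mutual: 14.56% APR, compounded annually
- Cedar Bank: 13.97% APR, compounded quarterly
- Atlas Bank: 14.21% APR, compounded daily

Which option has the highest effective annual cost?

Juniper Mutual: compounded annually, EAR = 14.560%
Cedar Bank: (1 + 0.1397/4)^4 − 1 = 14.719%
Atlas Bank: (1 + 0.1421/365)^365 − 1 = 15.266%
The highest effective annual rate is Atlas Bank at 15.266%.

Atlas Bank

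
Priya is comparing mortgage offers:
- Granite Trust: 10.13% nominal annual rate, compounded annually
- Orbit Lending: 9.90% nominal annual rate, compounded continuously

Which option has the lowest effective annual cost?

Granite Trust: compounded annually, EAR = 10.130%
Orbit Lending: e^0.0990 − 1 = 10.407%
The lowest effective annual rate is Granite Trust at 10.130%.

Granite Trust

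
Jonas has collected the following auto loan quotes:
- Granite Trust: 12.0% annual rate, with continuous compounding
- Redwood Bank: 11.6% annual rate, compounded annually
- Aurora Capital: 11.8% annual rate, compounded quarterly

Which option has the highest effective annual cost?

Granite Trust: e^0.120 − 1 = 12.750%
Redwood Bank: compounded annually, EAR = 11.600%
Aurora Capital: (1 + 0.118/4)^4 − 1 = 12.332%
The highest effective annual rate is Granite Trust at 12.750%.

Granite Trust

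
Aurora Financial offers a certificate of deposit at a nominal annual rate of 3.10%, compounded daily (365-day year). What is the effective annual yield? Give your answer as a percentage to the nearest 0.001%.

3.148%

EAR = (1 + 0.0310/365)^365 − 1.
= (1 + 0.000085)^365 − 1 = 1.031484 − 1 = 3.148%.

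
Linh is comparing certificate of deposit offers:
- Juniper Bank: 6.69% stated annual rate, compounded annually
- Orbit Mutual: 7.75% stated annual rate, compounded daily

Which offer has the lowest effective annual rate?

Juniper Bank: compounded annually, EAR = 6.690%
Orbit Mutual: (1 + 0.0775/365)^365 − 1 = 8.057%
The lowest effective annual rate is Juniper Bank at 6.690%.

Juniper Bank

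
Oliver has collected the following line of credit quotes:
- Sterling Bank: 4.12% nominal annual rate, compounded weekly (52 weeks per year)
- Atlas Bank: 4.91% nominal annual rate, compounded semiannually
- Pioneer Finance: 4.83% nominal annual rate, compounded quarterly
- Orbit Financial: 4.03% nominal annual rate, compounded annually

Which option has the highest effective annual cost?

Sterling Bank: (1 + 0.0412/52)^52 − 1 = 4.204%
Atlas Bank: (1 + 0.0491/2)^2 − 1 = 4.970%
Pioneer Finance: (1 + 0.0483/4)^4 − 1 = 4.918%
Orbit Financial: compounded annually, EAR = 4.030%
The highest effective annual rate is Atlas Bank at 4.970%.

Atlas Bank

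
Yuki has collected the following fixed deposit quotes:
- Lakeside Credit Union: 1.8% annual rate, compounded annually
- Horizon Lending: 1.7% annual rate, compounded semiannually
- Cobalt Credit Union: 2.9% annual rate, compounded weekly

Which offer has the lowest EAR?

Horizon Lending

Lakeside Credit Union: compounded annually, EAR = 1.800%
Horizon Lending: (1 + 0.017/2)^2 − 1 = 1.707%
Cobalt Credit Union: (1 + 0.029/52)^52 − 1 = 2.942%
The lowest effective annual rate is Horizon Lending at 1.707%.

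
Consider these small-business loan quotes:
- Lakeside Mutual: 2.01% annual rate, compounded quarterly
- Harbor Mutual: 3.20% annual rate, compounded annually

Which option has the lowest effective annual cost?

Lakeside Mutual: (1 + 0.0201/4)^4 − 1 = 2.025%
Harbor Mutual: compounded annually, EAR = 3.200%
The lowest effective annual rate is Lakeside Mutual at 2.025%.

Lakeside Mutual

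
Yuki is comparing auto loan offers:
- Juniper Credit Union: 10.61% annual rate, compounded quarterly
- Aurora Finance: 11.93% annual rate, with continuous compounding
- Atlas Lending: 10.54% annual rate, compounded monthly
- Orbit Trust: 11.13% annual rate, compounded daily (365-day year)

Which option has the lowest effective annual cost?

Juniper Credit Union

Juniper Credit Union: (1 + 0.1061/4)^4 − 1 = 11.040%
Aurora Finance: e^0.1193 − 1 = 12.671%
Atlas Lending: (1 + 0.1054/12)^12 − 1 = 11.064%
Orbit Trust: (1 + 0.1113/365)^365 − 1 = 11.771%
The lowest effective annual rate is Juniper Credit Union at 11.040%.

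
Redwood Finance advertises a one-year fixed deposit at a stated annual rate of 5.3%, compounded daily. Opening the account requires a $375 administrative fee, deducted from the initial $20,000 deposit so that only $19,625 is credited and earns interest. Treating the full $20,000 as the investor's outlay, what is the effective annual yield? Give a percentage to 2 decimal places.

Value after one year: 19,625 × (1 + 0.053/365)^365 = 19,625 × 1.054426 = $20,693.10.
Effective yield on the $20,000 outlay: 20,693.10 / 20,000 − 1 = 0.034655 = 3.47%.

3.47%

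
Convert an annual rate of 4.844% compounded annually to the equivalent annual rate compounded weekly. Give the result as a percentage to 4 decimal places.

4.7325%

Compounded annually, EAR = nominal = 0.048440.
Solve (1 + r/52)^52 = 1.048440: r/52 = 1.048440^(1/52) − 1 = 0.000910, so r = 0.047325 = 4.7325%.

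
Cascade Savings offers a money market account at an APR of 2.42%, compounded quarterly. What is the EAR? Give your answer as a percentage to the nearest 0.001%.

2.442%

EAR = (1 + 0.0242/4)^4 − 1.
= (1 + 0.006050)^4 − 1 = 1.024421 − 1 = 2.442%.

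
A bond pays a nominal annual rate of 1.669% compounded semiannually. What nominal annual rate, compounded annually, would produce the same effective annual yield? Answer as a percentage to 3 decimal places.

EAR = (1 + 0.01669/2)^2 − 1 = 0.016760.
Compounded annually, the equivalent nominal rate is the EAR itself: 1.676%.

1.676%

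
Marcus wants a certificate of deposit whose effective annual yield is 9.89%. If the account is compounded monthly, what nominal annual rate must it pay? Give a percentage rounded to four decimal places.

(1 + r/12)^12 − 1 = 0.0989, so 1 + r/12 = 1.0989^(1/12).
r/12 = 0.007890, so r = 0.094681 = 9.4681%.

9.4681%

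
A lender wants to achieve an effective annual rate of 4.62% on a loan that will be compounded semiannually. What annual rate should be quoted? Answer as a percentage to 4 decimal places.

(1 + r/2)^2 − 1 = 0.0462, so 1 + r/2 = 1.0462^(1/2).
r/2 = 0.022839, so r = 0.045678 = 4.5678%.

4.5678%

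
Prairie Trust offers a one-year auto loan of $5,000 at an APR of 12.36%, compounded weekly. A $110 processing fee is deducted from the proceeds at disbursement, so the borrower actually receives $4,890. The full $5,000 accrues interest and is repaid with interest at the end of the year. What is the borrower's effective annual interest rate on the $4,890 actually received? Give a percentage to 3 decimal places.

15.685%

Amount owed after one year: 5,000 × (1 + 0.1236/52)^52 = 5,000 × 1.131397 = $5,656.99.
Effective rate on net proceeds: 5,656.99 / 4,890 − 1 = 0.156848 = 15.685%.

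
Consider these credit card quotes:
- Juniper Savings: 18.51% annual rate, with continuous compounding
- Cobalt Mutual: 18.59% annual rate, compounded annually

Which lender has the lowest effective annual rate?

Cobalt Mutual

Juniper Savings: e^0.1851 − 1 = 20.334%
Cobalt Mutual: compounded annually, EAR = 18.590%
The lowest effective annual rate is Cobalt Mutual at 18.590%.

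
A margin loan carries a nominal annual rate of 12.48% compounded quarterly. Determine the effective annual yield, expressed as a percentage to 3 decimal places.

13.076%

EAR = (1 + 0.1248/4)^4 − 1.
= (1 + 0.031200)^4 − 1 = 1.130763 − 1 = 13.076%.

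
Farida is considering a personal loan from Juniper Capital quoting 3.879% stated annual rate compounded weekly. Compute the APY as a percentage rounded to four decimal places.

EAR = (1 + 0.03879/52)^52 − 1.
= (1 + 0.000746)^52 − 1 = 1.039537 − 1 = 3.9537%.

3.9537%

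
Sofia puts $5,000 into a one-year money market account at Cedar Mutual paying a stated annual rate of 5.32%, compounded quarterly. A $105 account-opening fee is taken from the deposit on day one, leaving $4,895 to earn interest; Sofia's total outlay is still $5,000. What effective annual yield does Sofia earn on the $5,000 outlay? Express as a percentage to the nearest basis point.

Value after one year: 4,895 × (1 + 0.0532/4)^4 = 4,895 × 1.054271 = $5,160.66.
Effective yield on the $5,000 outlay: 5,160.66 / 5,000 − 1 = 0.032131 = 3.21%.

3.21%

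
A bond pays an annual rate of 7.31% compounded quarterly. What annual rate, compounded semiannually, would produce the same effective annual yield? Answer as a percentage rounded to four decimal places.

EAR = (1 + 0.0731/4)^4 − 1 = 0.075128.
Solve (1 + r/2)^2 = 1.075128: r/2 = 1.075128^(1/2) − 1 = 0.036884, so r = 0.073768 = 7.3768%.

7.3768%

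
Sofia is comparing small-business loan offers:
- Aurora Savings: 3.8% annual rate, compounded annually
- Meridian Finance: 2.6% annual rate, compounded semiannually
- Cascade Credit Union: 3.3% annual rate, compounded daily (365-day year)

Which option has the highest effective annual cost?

Aurora Savings: compounded annually, EAR = 3.800%
Meridian Finance: (1 + 0.026/2)^2 − 1 = 2.617%
Cascade Credit Union: (1 + 0.033/365)^365 − 1 = 3.355%
The highest effective annual rate is Aurora Savings at 3.800%.

Aurora Savings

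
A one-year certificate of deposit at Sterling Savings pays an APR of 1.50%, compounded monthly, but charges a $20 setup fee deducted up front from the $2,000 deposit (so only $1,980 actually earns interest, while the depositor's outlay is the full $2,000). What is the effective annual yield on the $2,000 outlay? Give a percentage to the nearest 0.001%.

Value after one year: 1,980 × (1 + 0.0150/12)^12 = 1,980 × 1.015104 = $2,009.91.
Effective yield on the $2,000 outlay: 2,009.91 / 2,000 − 1 = 0.004953 = 0.495%.

0.495%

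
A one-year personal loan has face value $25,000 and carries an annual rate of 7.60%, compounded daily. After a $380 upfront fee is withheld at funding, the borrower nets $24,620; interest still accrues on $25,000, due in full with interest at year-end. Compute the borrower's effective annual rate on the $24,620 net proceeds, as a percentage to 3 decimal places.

Amount owed after one year: 25,000 × (1 + 0.0760/365)^365 = 25,000 × 1.078954 = $26,973.85.
Effective rate on net proceeds: 26,973.85 / 24,620 − 1 = 0.095607 = 9.561%.

9.561%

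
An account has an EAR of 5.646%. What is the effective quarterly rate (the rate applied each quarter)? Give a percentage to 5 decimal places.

The per-quarter rate i satisfies (1 + i)^4 = 1 + 0.05646.
i = 1.05646^(1/4) − 1 = 0.0138256 = 1.38256%.

1.38256%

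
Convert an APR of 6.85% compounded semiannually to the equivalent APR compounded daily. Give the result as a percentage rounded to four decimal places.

6.7359%

EAR = (1 + 0.0685/2)^2 − 1 = 0.069673.
Solve (1 + r/365)^365 = 1.069673: r/365 = 1.069673^(1/365) − 1 = 0.000185, so r = 0.067359 = 6.7359%.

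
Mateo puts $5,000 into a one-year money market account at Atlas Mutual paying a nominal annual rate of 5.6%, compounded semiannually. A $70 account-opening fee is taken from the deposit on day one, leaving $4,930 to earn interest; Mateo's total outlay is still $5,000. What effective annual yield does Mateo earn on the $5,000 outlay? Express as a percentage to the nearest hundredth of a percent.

4.20%

Value after one year: 4,930 × (1 + 0.056/2)^2 = 4,930 × 1.056784 = $5,209.95.
Effective yield on the $5,000 outlay: 5,209.95 / 5,000 − 1 = 0.041989 = 4.20%.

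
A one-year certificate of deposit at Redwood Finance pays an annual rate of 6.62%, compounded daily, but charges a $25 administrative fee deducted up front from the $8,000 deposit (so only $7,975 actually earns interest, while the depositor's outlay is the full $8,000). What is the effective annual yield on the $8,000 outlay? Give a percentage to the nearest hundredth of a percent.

Value after one year: 7,975 × (1 + 0.0662/365)^365 = 7,975 × 1.068434 = $8,520.76.
Effective yield on the $8,000 outlay: 8,520.76 / 8,000 − 1 = 0.065095 = 6.51%.

6.51%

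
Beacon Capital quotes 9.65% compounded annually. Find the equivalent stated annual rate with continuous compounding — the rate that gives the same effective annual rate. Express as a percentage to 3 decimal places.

9.212%

Compounded annually, EAR = nominal = 0.096500.
Equivalent continuous rate: r = ln(1 + 0.096500) = 0.092123 = 9.212%.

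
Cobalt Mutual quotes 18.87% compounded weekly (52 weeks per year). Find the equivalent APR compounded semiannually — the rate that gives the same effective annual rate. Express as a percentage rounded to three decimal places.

EAR = (1 + 0.1887/52)^52 − 1 = 0.207266.
Solve (1 + r/2)^2 = 1.207266: r/2 = 1.207266^(1/2) − 1 = 0.098757, so r = 0.197513 = 19.751%.

19.751%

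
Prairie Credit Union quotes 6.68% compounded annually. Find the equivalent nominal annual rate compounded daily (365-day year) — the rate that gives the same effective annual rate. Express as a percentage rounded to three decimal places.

Compounded annually, EAR = nominal = 0.066800.
Solve (1 + r/365)^365 = 1.066800: r/365 = 1.066800^(1/365) − 1 = 0.000177, so r = 0.064669 = 6.467%.

6.467%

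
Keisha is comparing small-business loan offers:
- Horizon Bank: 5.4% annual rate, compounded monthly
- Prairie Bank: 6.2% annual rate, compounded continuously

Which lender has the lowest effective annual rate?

Horizon Bank: (1 + 0.054/12)^12 − 1 = 5.536%
Prairie Bank: e^0.062 − 1 = 6.396%
The lowest effective annual rate is Horizon Bank at 5.536%.

Horizon Bank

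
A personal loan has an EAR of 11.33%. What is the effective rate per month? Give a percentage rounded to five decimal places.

0.89842%

The per-month rate i satisfies (1 + i)^12 = 1 + 0.1133.
i = 1.1133^(1/12) − 1 = 0.0089842 = 0.89842%.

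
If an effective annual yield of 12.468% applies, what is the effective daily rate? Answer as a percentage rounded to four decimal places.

0.0322%

The per-day rate i satisfies (1 + i)^365 = 1 + 0.12468.
i = 1.12468^(1/365) − 1 = 0.0003220 = 0.0322%.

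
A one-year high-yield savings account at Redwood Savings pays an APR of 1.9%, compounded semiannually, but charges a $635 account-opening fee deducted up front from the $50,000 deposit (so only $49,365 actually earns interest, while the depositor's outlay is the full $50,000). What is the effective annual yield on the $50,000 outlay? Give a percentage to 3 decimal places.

Value after one year: 49,365 × (1 + 0.019/2)^2 = 49,365 × 1.019090 = $50,307.39.
Effective yield on the $50,000 outlay: 50,307.39 / 50,000 − 1 = 0.006148 = 0.615%.

0.615%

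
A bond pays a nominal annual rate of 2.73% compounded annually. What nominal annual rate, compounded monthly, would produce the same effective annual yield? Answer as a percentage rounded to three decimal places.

2.696%

Compounded annually, EAR = nominal = 0.027300.
Solve (1 + r/12)^12 = 1.027300: r/12 = 1.027300^(1/12) − 1 = 0.002247, so r = 0.026964 = 2.696%.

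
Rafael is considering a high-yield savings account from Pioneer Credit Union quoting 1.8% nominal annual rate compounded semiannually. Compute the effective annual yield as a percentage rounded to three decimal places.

1.808%

EAR = (1 + 0.018/2)^2 − 1.
= (1 + 0.009000)^2 − 1 = 1.018081 − 1 = 1.808%.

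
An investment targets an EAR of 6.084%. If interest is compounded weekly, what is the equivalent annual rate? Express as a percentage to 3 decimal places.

5.909%

(1 + r/52)^52 − 1 = 0.06084, so 1 + r/52 = 1.06084^(1/52).
r/52 = 0.001136, so r = 0.059095 = 5.909%.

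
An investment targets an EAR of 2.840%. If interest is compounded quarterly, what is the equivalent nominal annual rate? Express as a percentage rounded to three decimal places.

2.810%

(1 + r/4)^4 − 1 = 0.02840, so 1 + r/4 = 1.02840^(1/4).
r/4 = 0.007026, so r = 0.028102 = 2.810%.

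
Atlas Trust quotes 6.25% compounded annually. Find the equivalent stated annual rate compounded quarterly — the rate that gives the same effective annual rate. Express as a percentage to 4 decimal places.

Compounded annually, EAR = nominal = 0.062500.
Solve (1 + r/4)^4 = 1.062500: r/4 = 1.062500^(1/4) − 1 = 0.015272, so r = 0.061086 = 6.1086%.

6.1086%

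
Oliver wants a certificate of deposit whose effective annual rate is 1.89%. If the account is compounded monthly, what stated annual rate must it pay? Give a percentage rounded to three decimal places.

1.874%

(1 + r/12)^12 − 1 = 0.0189, so 1 + r/12 = 1.0189^(1/12).
r/12 = 0.001562, so r = 0.018738 = 1.874%.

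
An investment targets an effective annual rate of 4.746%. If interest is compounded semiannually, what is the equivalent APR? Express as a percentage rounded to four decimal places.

(1 + r/2)^2 − 1 = 0.04746, so 1 + r/2 = 1.04746^(1/2).
r/2 = 0.023455, so r = 0.046910 = 4.6910%.

4.6910%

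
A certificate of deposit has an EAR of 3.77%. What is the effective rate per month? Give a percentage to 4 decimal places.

The per-month rate i satisfies (1 + i)^12 = 1 + 0.0377.
i = 1.0377^(1/12) − 1 = 0.0030887 = 0.3089%.

0.3089%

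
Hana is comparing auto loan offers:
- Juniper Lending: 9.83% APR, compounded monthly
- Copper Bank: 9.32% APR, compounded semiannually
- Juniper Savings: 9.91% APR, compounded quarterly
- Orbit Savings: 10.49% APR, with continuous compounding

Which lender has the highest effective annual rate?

Juniper Lending: (1 + 0.0983/12)^12 − 1 = 10.285%
Copper Bank: (1 + 0.0932/2)^2 − 1 = 9.537%
Juniper Savings: (1 + 0.0991/4)^4 − 1 = 10.284%
Orbit Savings: e^0.1049 − 1 = 11.060%
The highest effective annual rate is Orbit Savings at 11.060%.

Orbit Savings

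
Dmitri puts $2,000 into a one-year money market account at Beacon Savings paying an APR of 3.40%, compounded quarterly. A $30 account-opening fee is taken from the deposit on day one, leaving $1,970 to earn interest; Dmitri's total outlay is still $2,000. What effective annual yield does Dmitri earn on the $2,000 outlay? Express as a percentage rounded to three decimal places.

1.892%

Value after one year: 1,970 × (1 + 0.0340/4)^4 = 1,970 × 1.034436 = $2,037.84.
Effective yield on the $2,000 outlay: 2,037.84 / 2,000 − 1 = 0.018919 = 1.892%.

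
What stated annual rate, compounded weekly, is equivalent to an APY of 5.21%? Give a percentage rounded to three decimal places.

5.081%

(1 + r/52)^52 − 1 = 0.0521, so 1 + r/52 = 1.0521^(1/52).
r/52 = 0.000977, so r = 0.050813 = 5.081%.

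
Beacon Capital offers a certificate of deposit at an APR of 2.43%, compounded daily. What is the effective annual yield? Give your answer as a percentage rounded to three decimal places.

2.460%

EAR = (1 + 0.0243/365)^365 − 1.
= (1 + 0.000067)^365 − 1 = 1.024597 − 1 = 2.460%.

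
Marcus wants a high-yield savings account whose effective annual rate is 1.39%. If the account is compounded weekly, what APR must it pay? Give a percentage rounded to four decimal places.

1.3806%

(1 + r/52)^52 − 1 = 0.0139, so 1 + r/52 = 1.0139^(1/52).
r/52 = 0.000266, so r = 0.013806 = 1.3806%.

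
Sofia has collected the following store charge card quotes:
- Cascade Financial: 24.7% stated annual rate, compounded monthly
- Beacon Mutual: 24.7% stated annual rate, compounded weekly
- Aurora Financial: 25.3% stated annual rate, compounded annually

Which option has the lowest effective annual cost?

Cascade Financial: (1 + 0.247/12)^12 − 1 = 27.697%
Beacon Mutual: (1 + 0.247/52)^52 − 1 = 27.943%
Aurora Financial: compounded annually, EAR = 25.300%
The lowest effective annual rate is Aurora Financial at 25.300%.

Aurora Financial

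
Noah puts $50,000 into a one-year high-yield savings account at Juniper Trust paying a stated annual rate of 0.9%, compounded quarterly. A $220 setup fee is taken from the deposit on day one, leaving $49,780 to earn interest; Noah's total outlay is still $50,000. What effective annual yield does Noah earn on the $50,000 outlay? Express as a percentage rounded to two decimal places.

Value after one year: 49,780 × (1 + 0.009/4)^4 = 49,780 × 1.009030 = $50,229.53.
Effective yield on the $50,000 outlay: 50,229.53 / 50,000 − 1 = 0.004591 = 0.46%.

0.46%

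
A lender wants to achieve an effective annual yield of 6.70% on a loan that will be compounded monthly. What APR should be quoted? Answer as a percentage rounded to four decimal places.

6.5027%

(1 + r/12)^12 − 1 = 0.0670, so 1 + r/12 = 1.0670^(1/12).
r/12 = 0.005419, so r = 0.065027 = 6.5027%.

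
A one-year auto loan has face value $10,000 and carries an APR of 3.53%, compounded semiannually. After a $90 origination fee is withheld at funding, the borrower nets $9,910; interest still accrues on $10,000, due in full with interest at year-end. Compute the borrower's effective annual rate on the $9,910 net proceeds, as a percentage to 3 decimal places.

Amount owed after one year: 10,000 × (1 + 0.0353/2)^2 = 10,000 × 1.035612 = $10,356.12.
Effective rate on net proceeds: 10,356.12 / 9,910 − 1 = 0.045017 = 4.502%.

4.502%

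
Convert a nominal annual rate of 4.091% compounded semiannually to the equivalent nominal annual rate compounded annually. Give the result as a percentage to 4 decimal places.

EAR = (1 + 0.04091/2)^2 − 1 = 0.041328.
Compounded annually, the equivalent nominal rate is the EAR itself: 4.1328%.

4.1328%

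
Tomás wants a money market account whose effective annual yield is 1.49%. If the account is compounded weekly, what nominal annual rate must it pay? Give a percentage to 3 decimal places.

1.479%

(1 + r/52)^52 − 1 = 0.0149, so 1 + r/52 = 1.0149^(1/52).
r/52 = 0.000284, so r = 0.014792 = 1.479%.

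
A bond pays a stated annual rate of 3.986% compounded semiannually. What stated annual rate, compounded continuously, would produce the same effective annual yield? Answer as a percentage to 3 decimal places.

3.947%

EAR = (1 + 0.03986/2)^2 − 1 = 0.040257.
Equivalent continuous rate: r = ln(1 + 0.040257) = 0.039468 = 3.947%.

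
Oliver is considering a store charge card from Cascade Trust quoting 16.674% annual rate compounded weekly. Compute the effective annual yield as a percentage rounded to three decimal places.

18.113%

EAR = (1 + 0.16674/52)^52 − 1.
= (1 + 0.003207)^52 − 1 = 1.181132 − 1 = 18.113%.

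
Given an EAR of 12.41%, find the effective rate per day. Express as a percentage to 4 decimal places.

The per-day rate i satisfies (1 + i)^365 = 1 + 0.1241.
i = 1.1241^(1/365) − 1 = 0.0003206 = 0.0321%.

0.0321%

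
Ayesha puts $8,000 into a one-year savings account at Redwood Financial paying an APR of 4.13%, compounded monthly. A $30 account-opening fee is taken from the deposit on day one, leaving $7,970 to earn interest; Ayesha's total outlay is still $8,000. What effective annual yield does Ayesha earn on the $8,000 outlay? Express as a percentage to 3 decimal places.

3.818%

Value after one year: 7,970 × (1 + 0.0413/12)^12 = 7,970 × 1.042091 = $8,305.46.
Effective yield on the $8,000 outlay: 8,305.46 / 8,000 − 1 = 0.038183 = 3.818%.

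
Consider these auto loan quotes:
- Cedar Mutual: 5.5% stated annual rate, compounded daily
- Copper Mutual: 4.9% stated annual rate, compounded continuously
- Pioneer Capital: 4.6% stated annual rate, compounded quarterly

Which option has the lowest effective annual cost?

Pioneer Capital

Cedar Mutual: (1 + 0.055/365)^365 − 1 = 5.654%
Copper Mutual: e^0.049 − 1 = 5.022%
Pioneer Capital: (1 + 0.046/4)^4 − 1 = 4.680%
The lowest effective annual rate is Pioneer Capital at 4.680%.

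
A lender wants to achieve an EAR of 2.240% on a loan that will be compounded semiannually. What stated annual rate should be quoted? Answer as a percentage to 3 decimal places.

2.228%

(1 + r/2)^2 − 1 = 0.02240, so 1 + r/2 = 1.02240^(1/2).
r/2 = 0.011138, so r = 0.022276 = 2.228%.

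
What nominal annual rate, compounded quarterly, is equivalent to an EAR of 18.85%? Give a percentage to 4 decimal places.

17.6474%

(1 + r/4)^4 − 1 = 0.1885, so 1 + r/4 = 1.1885^(1/4).
r/4 = 0.044119, so r = 0.176474 = 17.6474%.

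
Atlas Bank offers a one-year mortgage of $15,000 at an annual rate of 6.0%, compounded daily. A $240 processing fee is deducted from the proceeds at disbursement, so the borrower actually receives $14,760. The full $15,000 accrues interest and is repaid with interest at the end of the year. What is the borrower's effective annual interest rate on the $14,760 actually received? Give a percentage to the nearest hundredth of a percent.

7.91%

Amount owed after one year: 15,000 × (1 + 0.060/365)^365 = 15,000 × 1.061831 = $15,927.47.
Effective rate on net proceeds: 15,927.47 / 14,760 − 1 = 0.079097 = 7.91%.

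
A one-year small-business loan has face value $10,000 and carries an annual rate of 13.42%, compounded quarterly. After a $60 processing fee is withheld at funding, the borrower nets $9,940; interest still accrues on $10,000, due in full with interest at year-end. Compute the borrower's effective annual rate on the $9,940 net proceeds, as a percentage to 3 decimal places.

Amount owed after one year: 10,000 × (1 + 0.1342/4)^4 = 10,000 × 1.141106 = $11,411.06.
Effective rate on net proceeds: 11,411.06 / 9,940 − 1 = 0.147994 = 14.799%.

14.799%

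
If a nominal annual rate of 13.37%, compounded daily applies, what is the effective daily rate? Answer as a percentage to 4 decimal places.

With a nominal annual rate compounded daily, the periodic rate is the nominal rate divided by 365.
i = 0.1337 / 365 = 0.0003663 = 0.0366%.

0.0366%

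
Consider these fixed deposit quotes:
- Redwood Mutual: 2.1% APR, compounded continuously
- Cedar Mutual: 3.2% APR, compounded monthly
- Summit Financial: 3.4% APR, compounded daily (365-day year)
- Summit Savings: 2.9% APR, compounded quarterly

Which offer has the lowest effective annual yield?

Redwood Mutual

Redwood Mutual: e^0.021 − 1 = 2.122%
Cedar Mutual: (1 + 0.032/12)^12 − 1 = 3.247%
Summit Financial: (1 + 0.034/365)^365 − 1 = 3.458%
Summit Savings: (1 + 0.029/4)^4 − 1 = 2.932%
The lowest effective annual rate is Redwood Mutual at 2.122%.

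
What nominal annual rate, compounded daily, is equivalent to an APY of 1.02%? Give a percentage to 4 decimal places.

1.0148%

(1 + r/365)^365 − 1 = 0.0102, so 1 + r/365 = 1.0102^(1/365).
r/365 = 0.000028, so r = 0.010148 = 1.0148%.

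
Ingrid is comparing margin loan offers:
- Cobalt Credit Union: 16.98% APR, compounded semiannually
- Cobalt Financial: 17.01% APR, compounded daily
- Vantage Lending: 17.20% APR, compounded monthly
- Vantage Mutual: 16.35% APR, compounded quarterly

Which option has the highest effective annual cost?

Vantage Lending

Cobalt Credit Union: (1 + 0.1698/2)^2 − 1 = 17.701%
Cobalt Financial: (1 + 0.1701/365)^365 − 1 = 18.538%
Vantage Lending: (1 + 0.1720/12)^12 − 1 = 18.623%
Vantage Mutual: (1 + 0.1635/4)^4 − 1 = 17.380%
The highest effective annual rate is Vantage Lending at 18.623%.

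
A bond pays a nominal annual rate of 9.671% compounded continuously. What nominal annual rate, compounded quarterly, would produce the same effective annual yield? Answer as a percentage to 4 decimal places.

9.7889%

EAR under continuous compounding: e^0.09671 − 1 = 0.101541.
Solve (1 + r/4)^4 = 1.101541: r/4 = 1.101541^(1/4) − 1 = 0.024472, so r = 0.097889 = 9.7889%.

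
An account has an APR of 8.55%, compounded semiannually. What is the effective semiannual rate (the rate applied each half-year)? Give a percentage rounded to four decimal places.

4.2750%

With a nominal annual rate compounded semiannually, the periodic rate is the nominal rate divided by 2.
i = 0.0855 / 2 = 0.0427500 = 4.2750%.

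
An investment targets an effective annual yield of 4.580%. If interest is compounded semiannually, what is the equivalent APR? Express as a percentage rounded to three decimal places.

(1 + r/2)^2 − 1 = 0.04580, so 1 + r/2 = 1.04580^(1/2).
r/2 = 0.022644, so r = 0.045287 = 4.529%.

4.529%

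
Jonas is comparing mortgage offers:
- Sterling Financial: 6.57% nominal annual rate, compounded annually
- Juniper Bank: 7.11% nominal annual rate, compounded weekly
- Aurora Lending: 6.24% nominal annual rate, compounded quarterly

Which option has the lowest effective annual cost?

Sterling Financial: compounded annually, EAR = 6.570%
Juniper Bank: (1 + 0.0711/52)^52 − 1 = 7.364%
Aurora Lending: (1 + 0.0624/4)^4 − 1 = 6.388%
The lowest effective annual rate is Aurora Lending at 6.388%.

Aurora Lending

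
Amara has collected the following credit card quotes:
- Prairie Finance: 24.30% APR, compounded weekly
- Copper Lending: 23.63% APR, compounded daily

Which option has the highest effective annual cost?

Prairie Finance: (1 + 0.2430/52)^52 − 1 = 27.435%
Copper Lending: (1 + 0.2363/365)^365 − 1 = 26.646%
The highest effective annual rate is Prairie Finance at 27.435%.

Prairie Finance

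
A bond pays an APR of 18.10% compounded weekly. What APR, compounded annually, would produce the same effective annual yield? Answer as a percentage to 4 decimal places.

EAR = (1 + 0.1810/52)^52 − 1 = 0.198039.
Compounded annually, the equivalent nominal rate is the EAR itself: 19.8039%.

19.8039%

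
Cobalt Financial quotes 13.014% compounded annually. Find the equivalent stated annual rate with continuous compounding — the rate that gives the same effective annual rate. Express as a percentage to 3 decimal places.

Compounded annually, EAR = nominal = 0.130140.
Equivalent continuous rate: r = ln(1 + 0.130140) = 0.122342 = 12.234%.

12.234%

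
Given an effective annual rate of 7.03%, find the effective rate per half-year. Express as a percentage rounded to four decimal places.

3.4553%

The per-half-year rate i satisfies (1 + i)^2 = 1 + 0.0703.
i = 1.0703^(1/2) − 1 = 0.0345530 = 3.4553%.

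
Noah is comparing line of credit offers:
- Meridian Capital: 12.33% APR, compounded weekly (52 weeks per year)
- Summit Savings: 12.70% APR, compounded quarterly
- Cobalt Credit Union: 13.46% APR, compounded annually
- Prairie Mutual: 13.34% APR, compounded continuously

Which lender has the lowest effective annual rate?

Meridian Capital

Meridian Capital: (1 + 0.1233/52)^52 − 1 = 13.106%
Summit Savings: (1 + 0.1270/4)^4 − 1 = 13.318%
Cobalt Credit Union: compounded annually, EAR = 13.460%
Prairie Mutual: e^0.1334 − 1 = 14.271%
The lowest effective annual rate is Meridian Capital at 13.106%.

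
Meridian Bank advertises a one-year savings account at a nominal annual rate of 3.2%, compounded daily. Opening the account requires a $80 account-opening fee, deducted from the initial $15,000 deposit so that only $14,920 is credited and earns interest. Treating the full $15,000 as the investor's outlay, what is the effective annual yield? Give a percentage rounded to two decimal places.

Value after one year: 14,920 × (1 + 0.032/365)^365 = 14,920 × 1.032516 = $15,405.14.
Effective yield on the $15,000 outlay: 15,405.14 / 15,000 − 1 = 0.027009 = 2.70%.

2.70%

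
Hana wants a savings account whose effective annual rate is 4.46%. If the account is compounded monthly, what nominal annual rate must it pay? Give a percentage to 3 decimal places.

4.371%

(1 + r/12)^12 − 1 = 0.0446, so 1 + r/12 = 1.0446^(1/12).
r/12 = 0.003643, so r = 0.043713 = 4.371%.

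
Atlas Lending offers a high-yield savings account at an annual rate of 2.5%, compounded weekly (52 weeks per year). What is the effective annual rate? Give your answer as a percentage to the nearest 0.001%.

2.531%

EAR = (1 + 0.025/52)^52 − 1.
= 1.025309 − 1 = 2.531%.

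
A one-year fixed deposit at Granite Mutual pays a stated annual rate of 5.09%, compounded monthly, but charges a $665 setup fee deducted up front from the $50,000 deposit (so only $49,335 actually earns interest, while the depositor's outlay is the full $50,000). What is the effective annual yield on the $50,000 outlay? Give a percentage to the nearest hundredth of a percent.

3.81%

Value after one year: 49,335 × (1 + 0.0509/12)^12 = 49,335 × 1.052104 = $51,905.57.
Effective yield on the $50,000 outlay: 51,905.57 / 50,000 − 1 = 0.038111 = 3.81%.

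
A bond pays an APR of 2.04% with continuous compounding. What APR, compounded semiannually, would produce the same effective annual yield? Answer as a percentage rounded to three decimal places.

2.050%

EAR under continuous compounding: e^0.0204 − 1 = 0.020610.
Solve (1 + r/2)^2 = 1.020610: r/2 = 1.020610^(1/2) − 1 = 0.010252, so r = 0.020504 = 2.050%.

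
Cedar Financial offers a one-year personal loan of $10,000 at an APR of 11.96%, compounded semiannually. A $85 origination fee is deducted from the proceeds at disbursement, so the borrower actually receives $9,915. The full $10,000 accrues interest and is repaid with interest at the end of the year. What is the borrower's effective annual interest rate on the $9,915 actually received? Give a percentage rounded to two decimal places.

13.28%

Amount owed after one year: 10,000 × (1 + 0.1196/2)^2 = 10,000 × 1.123176 = $11,231.76.
Effective rate on net proceeds: 11,231.76 / 9,915 − 1 = 0.132805 = 13.28%.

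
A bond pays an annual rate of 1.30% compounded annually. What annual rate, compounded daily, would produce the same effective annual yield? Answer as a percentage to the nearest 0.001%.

Compounded annually, EAR = nominal = 0.013000.
Solve (1 + r/365)^365 = 1.013000: r/365 = 1.013000^(1/365) − 1 = 0.000035, so r = 0.012916 = 1.292%.

1.292%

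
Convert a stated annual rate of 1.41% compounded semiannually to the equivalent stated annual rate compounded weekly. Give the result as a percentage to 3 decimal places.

EAR = (1 + 0.0141/2)^2 − 1 = 0.014150.
Solve (1 + r/52)^52 = 1.014150: r/52 = 1.014150^(1/52) − 1 = 0.000270, so r = 0.014052 = 1.405%.

1.405%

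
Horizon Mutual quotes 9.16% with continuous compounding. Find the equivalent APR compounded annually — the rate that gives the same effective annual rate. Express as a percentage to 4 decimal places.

9.5926%

EAR under continuous compounding: e^0.0916 − 1 = 0.095926.
Compounded annually, the equivalent nominal rate is the EAR itself: 9.5926%.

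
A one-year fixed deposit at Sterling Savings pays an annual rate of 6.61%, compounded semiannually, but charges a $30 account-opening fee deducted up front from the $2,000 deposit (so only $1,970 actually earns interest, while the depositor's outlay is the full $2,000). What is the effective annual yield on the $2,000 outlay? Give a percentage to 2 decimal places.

Value after one year: 1,970 × (1 + 0.0661/2)^2 = 1,970 × 1.067192 = $2,102.37.
Effective yield on the $2,000 outlay: 2,102.37 / 2,000 − 1 = 0.051184 = 5.12%.

5.12%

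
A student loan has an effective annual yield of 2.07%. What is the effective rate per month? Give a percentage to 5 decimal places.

0.17088%

The per-month rate i satisfies (1 + i)^12 = 1 + 0.0207.
i = 1.0207^(1/12) − 1 = 0.0017088 = 0.17088%.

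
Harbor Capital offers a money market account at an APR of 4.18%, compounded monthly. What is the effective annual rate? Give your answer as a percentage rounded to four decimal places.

4.2610%

EAR = (1 + 0.0418/12)^12 − 1.
= (1 + 0.003483)^12 − 1 = 1.042610 − 1 = 4.2610%.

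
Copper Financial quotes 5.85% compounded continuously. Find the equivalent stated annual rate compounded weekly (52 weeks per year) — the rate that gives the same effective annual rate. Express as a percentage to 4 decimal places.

EAR under continuous compounding: e^0.0585 − 1 = 0.060245.
Solve (1 + r/52)^52 = 1.060245: r/52 = 1.060245^(1/52) − 1 = 0.001126, so r = 0.058533 = 5.8533%.

5.8533%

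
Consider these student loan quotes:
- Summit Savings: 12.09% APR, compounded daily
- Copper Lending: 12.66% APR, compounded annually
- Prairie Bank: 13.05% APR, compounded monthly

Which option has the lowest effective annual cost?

Summit Savings: (1 + 0.1209/365)^365 − 1 = 12.849%
Copper Lending: compounded annually, EAR = 12.660%
Prairie Bank: (1 + 0.1305/12)^12 − 1 = 13.860%
The lowest effective annual rate is Copper Lending at 12.660%.

Copper Lending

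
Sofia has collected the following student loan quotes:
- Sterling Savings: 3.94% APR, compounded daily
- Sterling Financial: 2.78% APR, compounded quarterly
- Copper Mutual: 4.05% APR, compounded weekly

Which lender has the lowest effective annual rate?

Sterling Financial

Sterling Savings: (1 + 0.0394/365)^365 − 1 = 4.018%
Sterling Financial: (1 + 0.0278/4)^4 − 1 = 2.809%
Copper Mutual: (1 + 0.0405/52)^52 − 1 = 4.131%
The lowest effective annual rate is Sterling Financial at 2.809%.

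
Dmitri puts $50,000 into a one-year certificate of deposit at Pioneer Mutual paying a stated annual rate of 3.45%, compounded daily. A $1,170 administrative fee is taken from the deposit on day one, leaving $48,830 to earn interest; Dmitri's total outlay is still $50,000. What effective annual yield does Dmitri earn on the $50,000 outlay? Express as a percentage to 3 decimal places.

1.088%

Value after one year: 48,830 × (1 + 0.0345/365)^365 = 48,830 × 1.035100 = $50,543.95.
Effective yield on the $50,000 outlay: 50,543.95 / 50,000 − 1 = 0.010879 = 1.088%.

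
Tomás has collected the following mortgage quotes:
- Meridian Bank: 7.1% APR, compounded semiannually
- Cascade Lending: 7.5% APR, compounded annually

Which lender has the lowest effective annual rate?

Meridian Bank: (1 + 0.071/2)^2 − 1 = 7.226%
Cascade Lending: compounded annually, EAR = 7.500%
The lowest effective annual rate is Meridian Bank at 7.226%.

Meridian Bank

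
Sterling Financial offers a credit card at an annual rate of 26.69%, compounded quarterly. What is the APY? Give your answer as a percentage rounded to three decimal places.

EAR = (1 + 0.2669/4)^4 − 1.
= (1 + 0.066725)^4 − 1 = 1.294821 − 1 = 29.482%.

29.482%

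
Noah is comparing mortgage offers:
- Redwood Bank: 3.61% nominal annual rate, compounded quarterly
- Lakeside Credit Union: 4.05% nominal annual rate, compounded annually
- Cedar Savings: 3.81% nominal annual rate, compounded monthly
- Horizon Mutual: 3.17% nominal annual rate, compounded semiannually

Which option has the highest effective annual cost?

Redwood Bank: (1 + 0.0361/4)^4 − 1 = 3.659%
Lakeside Credit Union: compounded annually, EAR = 4.050%
Cedar Savings: (1 + 0.0381/12)^12 − 1 = 3.877%
Horizon Mutual: (1 + 0.0317/2)^2 − 1 = 3.195%
The highest effective annual rate is Lakeside Credit Union at 4.050%.

Lakeside Credit Union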